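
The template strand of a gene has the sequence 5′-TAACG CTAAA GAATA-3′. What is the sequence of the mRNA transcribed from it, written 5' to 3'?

5'-UAUUCUUUAGCGUUA-3'

The mRNA has the sequence of the coding strand (reverse complement of the template) with T→U. Reverse complement of TAACGCTAAAGAATA is TATTCTTTAGCGTTA; then T→U.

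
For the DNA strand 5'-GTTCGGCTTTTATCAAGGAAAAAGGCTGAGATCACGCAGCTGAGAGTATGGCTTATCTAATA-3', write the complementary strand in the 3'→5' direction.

3′-CAAGCCGAAAATAGTTCCTTTTTCCGACTCTAGTGCGTCGACTCTCATACCGAATAGATTAT-5′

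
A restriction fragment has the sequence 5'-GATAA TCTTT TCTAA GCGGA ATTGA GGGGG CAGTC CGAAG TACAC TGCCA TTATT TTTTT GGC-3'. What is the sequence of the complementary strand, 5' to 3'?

Pairing A↔T and G↔C gives CTATTAGAAAAGATTCGCCTTAACTCCCCCGTCAGGCTTCATGTGACGGTAATAAAAAAACCG, running 3'→5'. Reverse for the 5'→3' convention.

5'-GCCAAAAAAATAATGGCAGTGTACTTCGGACTGCCCCCTCAATTCCGCTTAGAAAAGATTATC-3'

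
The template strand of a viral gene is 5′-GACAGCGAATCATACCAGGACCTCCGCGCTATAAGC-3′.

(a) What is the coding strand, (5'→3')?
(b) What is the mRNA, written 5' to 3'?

(a) The coding strand is the reverse complement of the template: complement CTGTCGCTTAGTATGGTCCTGGAGGCGCGATATTCG, then reverse.
(b) mRNA has the coding-strand sequence with T→U.

(a) 5'-GCTTATAGCGCGGAGGTCCTGGTATGATTCGCTGTC-3'
(b) 5'-GCUUAUAGCGCGGAGGUCCUGGUAUGAUUCGCUGUC-3'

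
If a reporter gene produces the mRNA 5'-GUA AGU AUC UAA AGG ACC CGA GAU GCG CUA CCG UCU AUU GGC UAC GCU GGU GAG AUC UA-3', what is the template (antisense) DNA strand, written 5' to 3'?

Replace U with T to get the coding DNA strand: GTAAGTATCTAAAGGACCCGAGATGCGCTACCGTCTATTGGCTACGCTGGTGAGATCTA. The template strand is its reverse complement (complement CATTCATAGATTTCCTGGGCTCTACGCGATGGCAGATAACCGATGCGACCACTCTAGAT, then reverse).

5′-TAGATCTCACCAGCGTAGCCAATAGACGGTAGCGCATCTCGGGTCCTTTAGATACTTAC-3′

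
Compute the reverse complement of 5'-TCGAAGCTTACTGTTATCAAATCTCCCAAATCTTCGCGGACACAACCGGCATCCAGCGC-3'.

Reading the sequence 3'→5' and pairing each base (A↔T, G↔C) gives the reverse complement directly.

5'-GCGCTGGATGCCGGTTGTGTCCGCGAAGATTTGGGAGATTTGATAACAGTAAGCTTCGA-3'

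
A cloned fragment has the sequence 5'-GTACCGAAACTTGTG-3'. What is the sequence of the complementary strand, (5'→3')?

Pairing A↔T and G↔C gives CATGGCTTTGAACAC, running 3'→5'. Reverse for the 5'→3' convention.

5'-CACAAGTTTCGGTAC-3'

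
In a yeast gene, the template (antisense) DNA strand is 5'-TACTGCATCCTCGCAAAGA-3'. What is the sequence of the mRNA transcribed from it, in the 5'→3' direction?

The mRNA has the sequence of the coding strand (reverse complement of the template) with T→U. Reverse complement of TACTGCATCCTCGCAAAGA is TCTTTGCGAGGATGCAGTA; then T→U.

5'-UCUUUGCGAGGAUGCAGUA-3'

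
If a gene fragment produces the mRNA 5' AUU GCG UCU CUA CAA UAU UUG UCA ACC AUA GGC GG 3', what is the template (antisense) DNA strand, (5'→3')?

5'-CCGCCTATGGTTGACAAATATTGTAGAGACGCAAT-3'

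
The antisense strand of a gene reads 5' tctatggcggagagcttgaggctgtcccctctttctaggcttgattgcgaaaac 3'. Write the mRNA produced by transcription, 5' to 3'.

5'-GUUUUCGCAAUCAAGCCUAGAAAGAGGGGACAGCCUCAAGCUCUCCGCCAUAGA-3'

The mRNA has the sequence of the coding strand (reverse complement of the template) with T→U. Reverse complement of TCTATGGCGGAGAGCTTGAGGCTGTCCCCTCTTTCTAGGCTTGATTGCGAAAAC is GTTTTCGCAATCAAGCCTAGAAAGAGGGGACAGCCTCAAGCTCTCCGCCATAGA; then T→U.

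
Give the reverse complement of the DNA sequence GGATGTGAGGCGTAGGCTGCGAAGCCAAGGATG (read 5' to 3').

5'-CATCCTTGGCTTCGCAGCCTACGCCTCACATCC-3'

Complement each base (A↔T, G↔C): CCTACACTCCGCATCCGACGCTTCGGTTCCTAC. Then reverse.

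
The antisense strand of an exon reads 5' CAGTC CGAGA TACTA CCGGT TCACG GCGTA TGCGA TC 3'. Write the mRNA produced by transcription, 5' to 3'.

5'-GAUCGCAUACGCCGUGAACCGGUAGUAUCUCGGACUG-3'

RNA polymerase reads the template 3'→5' and synthesizes mRNA 5'→3' by base-pairing (A→U, T→A, G↔C). The complement of the template is GTCAGGCTCTATGATGGCCAAGTGCCGCATACGCTAG; antiparallel, so 5'→3' the coding strand is GATCGCATACGCCGTGAACCGGTAGTATCTCGGACTG. Replace T with U for the mRNA.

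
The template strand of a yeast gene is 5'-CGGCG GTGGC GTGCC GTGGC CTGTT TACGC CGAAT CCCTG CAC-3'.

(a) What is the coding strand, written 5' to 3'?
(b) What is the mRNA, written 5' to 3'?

(a) 5'-GTGCAGGGATTCGGCGTAAACAGGCCACGGCACGCCACCGCCG-3'
(b) 5′-GUGCAGGGAUUCGGCGUAAACAGGCCACGGCACGCCACCGCCG-3′

(a) The coding strand is the reverse complement of the template: complement GCCGCCACCGCACGGCACCGGACAAATGCGGCTTAGGGACGTG, then reverse.
(b) mRNA has the coding-strand sequence with T→U.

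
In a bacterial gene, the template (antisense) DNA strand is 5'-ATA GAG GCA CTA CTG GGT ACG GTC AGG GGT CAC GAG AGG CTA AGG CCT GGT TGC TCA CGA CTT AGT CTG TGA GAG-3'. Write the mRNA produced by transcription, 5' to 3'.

5'-CUCUCACAGACUAAGUCGUGAGCAACCAGGCCUUAGCCUCUCGUGACCCCUGACCGUACCCAGUAGUGCCUCUAU-3'

RNA polymerase reads the template 3'→5' and synthesizes mRNA 5'→3' by base-pairing (A→U, T→A, G↔C). The complement of the template is TATCTCCGTGATGACCCATGCCAGTCCCCAGTGCTCTCCGATTCCGGACCAACGAGTGCTGAATCAGACACTCTC; antiparallel, so 5'→3' the coding strand is CTCTCACAGACTAAGTCGTGAGCAACCAGGCCTTAGCCTCTCGTGACCCCTGACCGTACCCAGTAGTGCCTCTAT. Replace T with U for the mRNA.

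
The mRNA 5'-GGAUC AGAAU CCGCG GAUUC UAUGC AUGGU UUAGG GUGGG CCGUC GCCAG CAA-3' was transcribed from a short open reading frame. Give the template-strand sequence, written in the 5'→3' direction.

Replace U with T to get the coding DNA strand: GGATCAGAATCCGCGGATTCTATGCATGGTTTAGGGTGGGCCGTCGCCAGCAA. The template strand is its reverse complement (complement CCTAGTCTTAGGCGCCTAAGATACGTACCAAATCCCACCCGGCAGCGGTCGTT, then reverse).

5'-TTGCTGGCGACGGCCCACCCTAAACCATGCATAGAATCCGCGGATTCTGATCC-3'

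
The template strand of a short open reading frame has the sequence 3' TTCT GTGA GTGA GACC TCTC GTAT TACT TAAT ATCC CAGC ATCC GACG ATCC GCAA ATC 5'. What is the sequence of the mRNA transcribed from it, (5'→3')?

Reading the template 3'→5' as shown, RNA polymerase pairs each base (A→U, T→A, G↔C) to build mRNA 5'→3' directly.

5'-AAGACACUCACUCUGGAGAGCAUAAUGAAUUAUAGGGUCGUAGGCUGCUAGGCGUUUAG-3'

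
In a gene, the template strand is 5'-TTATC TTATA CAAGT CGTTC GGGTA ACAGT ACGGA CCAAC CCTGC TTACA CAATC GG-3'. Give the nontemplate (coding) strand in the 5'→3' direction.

5'-CCGATTGTGTAAGCAGGGTTGGTCCGTACTGTTACCCGAACGACTTGTATAAGATAA-3'

The coding strand is complementary and antiparallel to the template: take the complement (A↔T, G↔C) and reverse.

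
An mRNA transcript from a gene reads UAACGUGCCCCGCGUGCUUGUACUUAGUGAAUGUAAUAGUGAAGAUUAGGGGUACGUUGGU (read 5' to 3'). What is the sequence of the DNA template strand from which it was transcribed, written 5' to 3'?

Replace U with T to get the coding DNA strand: TAACGTGCCCCGCGTGCTTGTACTTAGTGAATGTAATAGTGAAGATTAGGGGTACGTTGGT. The template strand is its reverse complement (complement ATTGCACGGGGCGCACGAACATGAATCACTTACATTATCACTTCTAATCCCCATGCAACCA, then reverse).

5'-ACCAACGTACCCCTAATCTTCACTATTACATTCACTAAGTACAAGCACGCGGGGCACGTTA-3'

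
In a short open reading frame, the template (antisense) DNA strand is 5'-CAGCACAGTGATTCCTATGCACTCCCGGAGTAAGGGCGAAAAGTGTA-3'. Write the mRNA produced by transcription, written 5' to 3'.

5′-UACACUUUUCGCCCUUACUCCGGGAGUGCAUAGGAAUCACUGUGCUG-3′

The mRNA has the sequence of the coding strand (reverse complement of the template) with T→U. Reverse complement of CAGCACAGTGATTCCTATGCACTCCCGGAGTAAGGGCGAAAAGTGTA is TACACTTTTCGCCCTTACTCCGGGAGTGCATAGGAATCACTGTGCTG; then T→U.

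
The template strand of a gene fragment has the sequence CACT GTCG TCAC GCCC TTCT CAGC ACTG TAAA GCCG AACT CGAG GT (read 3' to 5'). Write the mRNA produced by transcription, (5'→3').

Reading the template 3'→5' as shown, RNA polymerase pairs each base (A→U, T→A, G↔C) to build mRNA 5'→3' directly.

5'-GUGACAGCAGUGCGGGAAGAGUCGUGACAUUUCGGCUUGAGCUCCA-3'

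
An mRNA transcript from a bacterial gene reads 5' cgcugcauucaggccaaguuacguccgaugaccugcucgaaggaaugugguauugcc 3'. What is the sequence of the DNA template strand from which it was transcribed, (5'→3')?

5'-GGCAATACCACATTCCTTCGAGCAGGTCATCGGACGTAACTTGGCCTGAATGCAGCG-3'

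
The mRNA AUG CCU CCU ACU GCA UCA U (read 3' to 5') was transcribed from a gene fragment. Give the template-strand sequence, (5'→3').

Written 5'→3' the mRNA is UACUACGUCAUCCUCCGUA, so the coding DNA strand is TACTACGTCATCCTCCGTA. The template is its reverse complement.

5'-TACGGAGGATGACGTAGTA-3'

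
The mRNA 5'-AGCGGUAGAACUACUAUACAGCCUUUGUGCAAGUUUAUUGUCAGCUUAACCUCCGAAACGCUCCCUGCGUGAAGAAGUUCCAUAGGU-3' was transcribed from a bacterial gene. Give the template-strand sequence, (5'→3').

5'-ACCTATGGAACTTCTTCACGCAGGGAGCGTTTCGGAGGTTAAGCTGACAATAAACTTGCACAAAGGCTGTATAGTAGTTCTACCGCT-3'

Replace U with T to get the coding DNA strand: AGCGGTAGAACTACTATACAGCCTTTGTGCAAGTTTATTGTCAGCTTAACCTCCGAAACGCTCCCTGCGTGAAGAAGTTCCATAGGT. The template strand is its reverse complement (complement TCGCCATCTTGATGATATGTCGGAAACACGTTCAAATAACAGTCGAATTGGAGGCTTTGCGAGGGACGCACTTCTTCAAGGTATCCA, then reverse).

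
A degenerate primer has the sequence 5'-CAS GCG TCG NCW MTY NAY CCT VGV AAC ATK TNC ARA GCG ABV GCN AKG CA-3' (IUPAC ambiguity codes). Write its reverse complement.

5'-TGCMTNGCBVTCGCTYTGNAMATGTTBCBAGGRTNRAKWGNCGACGCSTG-3'

Standard pairs A↔T, G↔C; ambiguity codes pair R↔Y, M↔K, W↔W, S↔S, B↔V, N↔N. Complement (GTSCGCAGCNGWKARNTRGGABCBTTGTAMANGTYTCGCTVBCGNTMCGT), then reverse for 5'→3'.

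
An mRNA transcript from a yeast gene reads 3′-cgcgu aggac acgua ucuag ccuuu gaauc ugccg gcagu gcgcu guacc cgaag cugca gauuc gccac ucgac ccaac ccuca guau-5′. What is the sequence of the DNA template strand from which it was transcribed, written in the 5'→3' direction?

5'-GCGCATCCTGTGCATAGATCGGAAACTTAGACGGCCGTCACGCGACATGGGCTTCGACGTCTAAGCGGTGAGCTGGGTTGGGAGTCATA-3'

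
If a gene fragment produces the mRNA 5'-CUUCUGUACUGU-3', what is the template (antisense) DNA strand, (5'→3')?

5'-ACAGTACAGAAG-3'

Replace U with T to get the coding DNA strand: CTTCTGTACTGT. The template strand is its reverse complement (complement GAAGACATGACA, then reverse).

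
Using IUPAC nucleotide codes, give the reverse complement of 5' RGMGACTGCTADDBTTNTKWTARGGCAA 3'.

Standard pairs A↔T, G↔C; ambiguity codes pair R↔Y, M↔K, W↔W, B↔V, D↔H, N↔N. Complement (YCKCTGACGATHHVAANAMWATYCCGTT), then reverse for 5'→3'.

5'-TTGCCYTAWMANAAVHHTAGCAGTCKCY-3'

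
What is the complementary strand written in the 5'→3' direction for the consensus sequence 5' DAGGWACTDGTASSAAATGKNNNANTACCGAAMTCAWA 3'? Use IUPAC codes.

Standard pairs A↔T, G↔C; ambiguity codes pair M↔K, W↔W, S↔S, D↔H, N↔N. Complement (HTCCWTGAHCATSSTTTACMNNNTNATGGCTTKAGTWT), then reverse for 5'→3'.

5'-TWTGAKTTCGGTANTNNNMCATTTSSTACHAGTWCCTH-3'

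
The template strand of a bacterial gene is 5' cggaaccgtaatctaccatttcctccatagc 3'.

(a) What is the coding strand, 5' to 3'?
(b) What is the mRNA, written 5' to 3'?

(a) 5'-GCTATGGAGGAAATGGTAGATTACGGTTCCG-3'
(b) 5'-GCUAUGGAGGAAAUGGUAGAUUACGGUUCCG-3'

(a) The coding strand is the reverse complement of the template: complement GCCTTGGCATTAGATGGTAAAGGAGGTATCG, then reverse.
(b) mRNA has the coding-strand sequence with T→U.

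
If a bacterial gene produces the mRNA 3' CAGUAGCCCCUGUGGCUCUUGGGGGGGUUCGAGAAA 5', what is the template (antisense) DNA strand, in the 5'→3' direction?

Written 5'→3' the mRNA is AAAGAGCUUGGGGGGGUUCUCGGUGUCCCCGAUGAC, so the coding DNA strand is AAAGAGCTTGGGGGGGTTCTCGGTGTCCCCGATGAC. The template is its reverse complement.

5'-GTCATCGGGGACACCGAGAACCCCCCCAAGCTCTTT-3'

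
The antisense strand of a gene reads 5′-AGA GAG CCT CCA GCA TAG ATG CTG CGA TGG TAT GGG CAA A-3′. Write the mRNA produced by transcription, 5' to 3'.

5'-UUUGCCCAUACCAUCGCAGCAUCUAUGCUGGAGGCUCUCU-3'

RNA polymerase reads the template 3'→5' and synthesizes mRNA 5'→3' by base-pairing (A→U, T→A, G↔C). The complement of the template is TCTCTCGGAGGTCGTATCTACGACGCTACCATACCCGTTT; antiparallel, so 5'→3' the coding strand is TTTGCCCATACCATCGCAGCATCTATGCTGGAGGCTCTCT. Replace T with U for the mRNA.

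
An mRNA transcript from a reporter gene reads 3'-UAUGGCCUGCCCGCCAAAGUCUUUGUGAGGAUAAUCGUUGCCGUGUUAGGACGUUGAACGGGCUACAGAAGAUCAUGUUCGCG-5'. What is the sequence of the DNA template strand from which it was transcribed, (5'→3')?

Written 5'→3' the mRNA is GCGCUUGUACUAGAAGACAUCGGGCAAGUUGCAGGAUUGUGCCGUUGCUAAUAGGAGUGUUUCUGAAACCGCCCGUCCGGUAU, so the coding DNA strand is GCGCTTGTACTAGAAGACATCGGGCAAGTTGCAGGATTGTGCCGTTGCTAATAGGAGTGTTTCTGAAACCGCCCGTCCGGTAT. The template is its reverse complement.

5'-ATACCGGACGGGCGGTTTCAGAAACACTCCTATTAGCAACGGCACAATCCTGCAACTTGCCCGATGTCTTCTAGTACAAGCGC-3'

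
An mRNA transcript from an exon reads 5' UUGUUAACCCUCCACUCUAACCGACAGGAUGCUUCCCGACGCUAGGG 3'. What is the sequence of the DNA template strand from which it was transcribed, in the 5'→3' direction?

5'-CCCTAGCGTCGGGAAGCATCCTGTCGGTTAGAGTGGAGGGTTAACAA-3'

Replace U with T to get the coding DNA strand: TTGTTAACCCTCCACTCTAACCGACAGGATGCTTCCCGACGCTAGGG. The template strand is its reverse complement (complement AACAATTGGGAGGTGAGATTGGCTGTCCTACGAAGGGCTGCGATCCC, then reverse).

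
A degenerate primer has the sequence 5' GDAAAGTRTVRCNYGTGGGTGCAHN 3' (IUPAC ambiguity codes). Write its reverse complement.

5'-NDTGCACCCACRNGYBAYACTTTHC-3'

Standard pairs A↔T, G↔C; ambiguity codes pair R↔Y, D↔H, V↔B, N↔N. Complement (CHTTTCAYABYGNRCACCCACGTDN), then reverse for 5'→3'.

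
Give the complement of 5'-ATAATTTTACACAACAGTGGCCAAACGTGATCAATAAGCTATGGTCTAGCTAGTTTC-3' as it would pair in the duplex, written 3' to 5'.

Base-pairing A↔T, G↔C gives the complement. The complementary strand is antiparallel, so paired with a 5'→3' strand it runs 3'→5'.

3'-TATTAAAATGTGTTGTCACCGGTTTGCACTAGTTATTCGATACCAGATCGATCAAAG-5'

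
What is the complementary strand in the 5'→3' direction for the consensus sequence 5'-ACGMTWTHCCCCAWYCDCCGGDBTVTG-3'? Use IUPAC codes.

5′-CABAVHCCGGHGRWTGGGGDAWAKCGT-3′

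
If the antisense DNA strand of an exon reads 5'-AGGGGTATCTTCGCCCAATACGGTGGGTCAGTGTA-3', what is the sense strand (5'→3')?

5'-TACACTGACCCACCGTATTGGGCGAAGATACCCCT-3'

The coding strand is complementary and antiparallel to the template: take the complement (A↔T, G↔C) and reverse.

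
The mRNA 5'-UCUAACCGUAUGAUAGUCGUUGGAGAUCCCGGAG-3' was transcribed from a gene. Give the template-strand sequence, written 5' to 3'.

Replace U with T to get the coding DNA strand: TCTAACCGTATGATAGTCGTTGGAGATCCCGGAG. The template strand is its reverse complement (complement AGATTGGCATACTATCAGCAACCTCTAGGGCCTC, then reverse).

5'-CTCCGGGATCTCCAACGACTATCATACGGTTAGA-3'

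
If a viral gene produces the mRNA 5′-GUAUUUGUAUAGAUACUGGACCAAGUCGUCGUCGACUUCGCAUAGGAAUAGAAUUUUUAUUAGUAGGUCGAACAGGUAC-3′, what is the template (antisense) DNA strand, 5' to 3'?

Replace U with T to get the coding DNA strand: GTATTTGTATAGATACTGGACCAAGTCGTCGTCGACTTCGCATAGGAATAGAATTTTTATTAGTAGGTCGAACAGGTAC. The template strand is its reverse complement (complement CATAAACATATCTATGACCTGGTTCAGCAGCAGCTGAAGCGTATCCTTATCTTAAAAATAATCATCCAGCTTGTCCATG, then reverse).

5'-GTACCTGTTCGACCTACTAATAAAAATTCTATTCCTATGCGAAGTCGACGACGACTTGGTCCAGTATCTATACAAATAC-3'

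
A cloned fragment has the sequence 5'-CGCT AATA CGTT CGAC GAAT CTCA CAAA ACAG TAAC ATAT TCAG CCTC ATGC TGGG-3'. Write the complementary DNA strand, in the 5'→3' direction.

5'-CCCAGCATGAGGCTGAATATGTTACTGTTTTGTGAGATTCGTCGAACGTATTAGCG-3'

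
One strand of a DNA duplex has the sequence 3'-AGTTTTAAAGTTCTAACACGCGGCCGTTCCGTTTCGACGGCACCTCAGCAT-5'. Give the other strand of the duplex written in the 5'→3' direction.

The strand is given 3'→5', so its complement runs 5'→3' in the same left-to-right order: pair each base A↔T, G↔C.

5'-TCAAAATTTCAAGATTGTGCGCCGGCAAGGCAAAGCTGCCGTGGAGTCGTA-3'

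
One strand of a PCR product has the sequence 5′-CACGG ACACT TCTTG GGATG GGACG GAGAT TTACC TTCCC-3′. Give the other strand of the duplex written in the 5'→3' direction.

Pairing A↔T and G↔C gives GTGCCTGTGAAGAACCCTACCCTGCCTCTAAATGGAAGGG, running 3'→5'. Reverse for the 5'→3' convention.

5'-GGGAAGGTAAATCTCCGTCCCATCCCAAGAAGTGTCCGTG-3'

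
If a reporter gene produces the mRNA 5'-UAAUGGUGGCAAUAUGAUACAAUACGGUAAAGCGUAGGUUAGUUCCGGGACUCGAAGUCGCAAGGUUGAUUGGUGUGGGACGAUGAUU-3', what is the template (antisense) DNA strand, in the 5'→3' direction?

Replace U with T to get the coding DNA strand: TAATGGTGGCAATATGATACAATACGGTAAAGCGTAGGTTAGTTCCGGGACTCGAAGTCGCAAGGTTGATTGGTGTGGGACGATGATT. The template strand is its reverse complement (complement ATTACCACCGTTATACTATGTTATGCCATTTCGCATCCAATCAAGGCCCTGAGCTTCAGCGTTCCAACTAACCACACCCTGCTACTAA, then reverse).

5'-AATCATCGTCCCACACCAATCAACCTTGCGACTTCGAGTCCCGGAACTAACCTACGCTTTACCGTATTGTATCATATTGCCACCATTA-3'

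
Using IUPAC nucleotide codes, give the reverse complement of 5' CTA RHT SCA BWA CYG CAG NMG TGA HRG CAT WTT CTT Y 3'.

5'-RAAGAAWATGCYDTCACKNCTGCRGTWVTGSADYTAG-3'

Standard pairs A↔T, G↔C; ambiguity codes pair R↔Y, M↔K, W↔W, S↔S, B↔V, H↔D, N↔N. Complement (GATYDASGTVWTGRCGTCNKCACTDYCGTAWAAGAAR), then reverse for 5'→3'.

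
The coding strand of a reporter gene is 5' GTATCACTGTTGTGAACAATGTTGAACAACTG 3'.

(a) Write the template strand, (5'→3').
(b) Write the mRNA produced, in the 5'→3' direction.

(a) The template strand is the reverse complement of the coding strand: complement CATAGTGACAACACTTGTTACAACTTGTTGAC, then reverse.
(b) mRNA matches the coding strand with T→U.

(a) 5'-CAGTTGTTCAACATTGTTCACAACAGTGATAC-3'
(b) 5'-GUAUCACUGUUGUGAACAAUGUUGAACAACUG-3'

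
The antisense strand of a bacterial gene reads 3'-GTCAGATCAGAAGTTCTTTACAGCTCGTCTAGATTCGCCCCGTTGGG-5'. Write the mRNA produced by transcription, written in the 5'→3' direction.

Reading the template 3'→5' as shown, RNA polymerase pairs each base (A→U, T→A, G↔C) to build mRNA 5'→3' directly.

5'-CAGUCUAGUCUUCAAGAAAUGUCGAGCAGAUCUAAGCGGGGCAACCC-3'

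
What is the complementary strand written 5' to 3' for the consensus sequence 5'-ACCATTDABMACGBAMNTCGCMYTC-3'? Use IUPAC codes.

5'-GARKGCGANKTVCGTKVTHAATGGT-3'

Standard pairs A↔T, G↔C; ambiguity codes pair Y↔R, M↔K, B↔V, D↔H, N↔N. Complement (TGGTAAHTVKTGCVTKNAGCGKRAG), then reverse for 5'→3'.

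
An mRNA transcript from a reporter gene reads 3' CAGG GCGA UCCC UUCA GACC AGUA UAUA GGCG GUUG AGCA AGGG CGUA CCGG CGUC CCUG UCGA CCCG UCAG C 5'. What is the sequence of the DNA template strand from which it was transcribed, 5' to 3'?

Written 5'→3' the mRNA is CGACUGCCCAGCUGUCCCUGCGGCCAUGCGGGAACGAGUUGGCGGAUAUAUGACCAGACUUCCCUAGCGGGAC, so the coding DNA strand is CGACTGCCCAGCTGTCCCTGCGGCCATGCGGGAACGAGTTGGCGGATATATGACCAGACTTCCCTAGCGGGAC. The template is its reverse complement.

5'-GTCCCGCTAGGGAAGTCTGGTCATATATCCGCCAACTCGTTCCCGCATGGCCGCAGGGACAGCTGGGCAGTCG-3'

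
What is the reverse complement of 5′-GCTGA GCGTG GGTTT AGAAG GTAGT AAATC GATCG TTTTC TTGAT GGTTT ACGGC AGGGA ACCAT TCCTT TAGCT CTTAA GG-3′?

Complement each base (A↔T, G↔C): CGACTCGCACCCAAATCTTCCATCATTTAGCTAGCAAAAGAACTACCAAATGCCGTCCCTTGGTAAGGAAATCGAGAATTCC. Then reverse.

5′-CCTTAAGAGCTAAAGGAATGGTTCCCTGCCGTAAACCATCAAGAAAACGATCGATTTACTACCTTCTAAACCCACGCTCAGC-3′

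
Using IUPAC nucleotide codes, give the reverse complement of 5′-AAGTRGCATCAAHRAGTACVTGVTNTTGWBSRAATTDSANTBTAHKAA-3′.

5'-TTMDTAVANTSHAATTYSVWCAANABCABGTACTYDTTGATGCYACTT-3'

Standard pairs A↔T, G↔C; ambiguity codes pair R↔Y, K↔M, W↔W, S↔S, B↔V, D↔H, N↔N. Complement (TTCAYCGTAGTTDYTCATGBACBANAACWVSYTTAAHSTNAVATDMTT), then reverse for 5'→3'.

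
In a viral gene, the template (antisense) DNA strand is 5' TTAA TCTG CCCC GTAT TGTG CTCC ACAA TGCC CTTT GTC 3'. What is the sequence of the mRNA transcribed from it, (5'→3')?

RNA polymerase reads the template 3'→5' and synthesizes mRNA 5'→3' by base-pairing (A→U, T→A, G↔C). The complement of the template is AATTAGACGGGGCATAACACGAGGTGTTACGGGAAACAG; antiparallel, so 5'→3' the coding strand is GACAAAGGGCATTGTGGAGCACAATACGGGGCAGATTAA. Replace T with U for the mRNA.

5′-GACAAAGGGCAUUGUGGAGCACAAUACGGGGCAGAUUAA-3′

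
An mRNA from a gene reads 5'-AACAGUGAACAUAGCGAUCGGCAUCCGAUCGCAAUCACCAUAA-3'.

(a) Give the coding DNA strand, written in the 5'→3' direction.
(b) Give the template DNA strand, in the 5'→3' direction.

(a) 5'-AACAGTGAACATAGCGATCGGCATCCGATCGCAATCACCATAA-3'
(b) 5'-TTATGGTGATTGCGATCGGATGCCGATCGCTATGTTCACTGTT-3'

(a) The coding strand matches the mRNA with U→T.
(b) The template strand is the reverse complement of the coding strand.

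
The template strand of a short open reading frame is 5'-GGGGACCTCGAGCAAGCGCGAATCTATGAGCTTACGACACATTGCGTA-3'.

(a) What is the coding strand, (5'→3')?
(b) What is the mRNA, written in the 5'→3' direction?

(a) The coding strand is the reverse complement of the template: complement CCCCTGGAGCTCGTTCGCGCTTAGATACTCGAATGCTGTGTAACGCAT, then reverse.
(b) mRNA has the coding-strand sequence with T→U.

(a) 5′-TACGCAATGTGTCGTAAGCTCATAGATTCGCGCTTGCTCGAGGTCCCC-3′
(b) 5'-UACGCAAUGUGUCGUAAGCUCAUAGAUUCGCGCUUGCUCGAGGUCCCC-3'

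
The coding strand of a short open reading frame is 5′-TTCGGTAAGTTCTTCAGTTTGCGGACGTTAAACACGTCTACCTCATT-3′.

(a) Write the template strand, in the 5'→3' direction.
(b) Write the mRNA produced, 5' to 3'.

(a) 5′-AATGAGGTAGACGTGTTTAACGTCCGCAAACTGAAGAACTTACCGAA-3′
(b) 5'-UUCGGUAAGUUCUUCAGUUUGCGGACGUUAAACACGUCUACCUCAUU-3'

(a) The template strand is the reverse complement of the coding strand: complement AAGCCATTCAAGAAGTCAAACGCCTGCAATTTGTGCAGATGGAGTAA, then reverse.
(b) mRNA matches the coding strand with T→U.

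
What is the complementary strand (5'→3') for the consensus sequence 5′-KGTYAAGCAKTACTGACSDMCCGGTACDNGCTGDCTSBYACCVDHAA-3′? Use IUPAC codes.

Standard pairs A↔T, G↔C; ambiguity codes pair Y↔R, M↔K, S↔S, B↔V, D↔H, N↔N. Complement (MCARTTCGTMATGACTGSHKGGCCATGHNCGACHGASVRTGGBHDTT), then reverse for 5'→3'.

5'-TTDHBGGTRVSAGHCAGCNHGTACCGGKHSGTCAGTAMTGCTTRACM-3'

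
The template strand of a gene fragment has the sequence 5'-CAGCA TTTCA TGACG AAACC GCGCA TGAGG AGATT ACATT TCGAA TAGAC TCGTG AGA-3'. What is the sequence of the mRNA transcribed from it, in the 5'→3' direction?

RNA polymerase reads the template 3'→5' and synthesizes mRNA 5'→3' by base-pairing (A→U, T→A, G↔C). The complement of the template is GTCGTAAAGTACTGCTTTGGCGCGTACTCCTCTAATGTAAAGCTTATCTGAGCACTCT; antiparallel, so 5'→3' the coding strand is TCTCACGAGTCTATTCGAAATGTAATCTCCTCATGCGCGGTTTCGTCATGAAATGCTG. Replace T with U for the mRNA.

5'-UCUCACGAGUCUAUUCGAAAUGUAAUCUCCUCAUGCGCGGUUUCGUCAUGAAAUGCUG-3'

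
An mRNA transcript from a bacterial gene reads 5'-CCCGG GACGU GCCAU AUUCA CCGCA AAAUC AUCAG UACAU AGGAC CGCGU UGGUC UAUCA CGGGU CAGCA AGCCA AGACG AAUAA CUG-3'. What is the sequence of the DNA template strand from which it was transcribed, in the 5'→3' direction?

5′-CAGTTATTCGTCTTGGCTTGCTGACCCGTGATAGACCAACGCGGTCCTATGTACTGATGATTTTGCGGTGAATATGGCACGTCCCGGG-3′

Replace U with T to get the coding DNA strand: CCCGGGACGTGCCATATTCACCGCAAAATCATCAGTACATAGGACCGCGTTGGTCTATCACGGGTCAGCAAGCCAAGACGAATAACTG. The template strand is its reverse complement (complement GGGCCCTGCACGGTATAAGTGGCGTTTTAGTAGTCATGTATCCTGGCGCAACCAGATAGTGCCCAGTCGTTCGGTTCTGCTTATTGAC, then reverse).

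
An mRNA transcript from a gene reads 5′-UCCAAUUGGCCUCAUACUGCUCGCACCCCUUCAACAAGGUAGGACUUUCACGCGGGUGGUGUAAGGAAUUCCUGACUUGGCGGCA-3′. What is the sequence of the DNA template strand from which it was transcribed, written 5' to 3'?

5'-TGCCGCCAAGTCAGGAATTCCTTACACCACCCGCGTGAAAGTCCTACCTTGTTGAAGGGGTGCGAGCAGTATGAGGCCAATTGGA-3'

Replace U with T to get the coding DNA strand: TCCAATTGGCCTCATACTGCTCGCACCCCTTCAACAAGGTAGGACTTTCACGCGGGTGGTGTAAGGAATTCCTGACTTGGCGGCA. The template strand is its reverse complement (complement AGGTTAACCGGAGTATGACGAGCGTGGGGAAGTTGTTCCATCCTGAAAGTGCGCCCACCACATTCCTTAAGGACTGAACCGCCGT, then reverse).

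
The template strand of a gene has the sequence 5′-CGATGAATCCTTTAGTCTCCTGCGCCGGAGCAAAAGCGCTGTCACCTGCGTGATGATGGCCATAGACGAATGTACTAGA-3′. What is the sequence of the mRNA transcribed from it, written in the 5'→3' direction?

5′-UCUAGUACAUUCGUCUAUGGCCAUCAUCACGCAGGUGACAGCGCUUUUGCUCCGGCGCAGGAGACUAAAGGAUUCAUCG-3′

The mRNA has the sequence of the coding strand (reverse complement of the template) with T→U. Reverse complement of CGATGAATCCTTTAGTCTCCTGCGCCGGAGCAAAAGCGCTGTCACCTGCGTGATGATGGCCATAGACGAATGTACTAGA is TCTAGTACATTCGTCTATGGCCATCATCACGCAGGTGACAGCGCTTTTGCTCCGGCGCAGGAGACTAAAGGATTCATCG; then T→U.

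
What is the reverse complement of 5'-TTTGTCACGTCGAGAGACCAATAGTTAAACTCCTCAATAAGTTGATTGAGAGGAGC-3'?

Reading the sequence 3'→5' and pairing each base (A↔T, G↔C) gives the reverse complement directly.

5'-GCTCCTCTCAATCAACTTATTGAGGAGTTTAACTATTGGTCTCTCGACGTGACAAA-3'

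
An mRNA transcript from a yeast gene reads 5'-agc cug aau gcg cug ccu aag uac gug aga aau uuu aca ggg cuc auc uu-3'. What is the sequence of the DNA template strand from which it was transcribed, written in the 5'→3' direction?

5'-AAGATGAGCCCTGTAAAATTTCTCACGTACTTAGGCAGCGCATTCAGGCT-3'

Replace U with T to get the coding DNA strand: AGCCTGAATGCGCTGCCTAAGTACGTGAGAAATTTTACAGGGCTCATCTT. The template strand is its reverse complement (complement TCGGACTTACGCGACGGATTCATGCACTCTTTAAAATGTCCCGAGTAGAA, then reverse).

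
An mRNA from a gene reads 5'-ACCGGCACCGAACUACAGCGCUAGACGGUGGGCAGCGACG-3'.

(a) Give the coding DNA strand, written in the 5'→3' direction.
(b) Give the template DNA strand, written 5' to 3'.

(a) The coding strand matches the mRNA with U→T.
(b) The template strand is the reverse complement of the coding strand.

(a) 5'-ACCGGCACCGAACTACAGCGCTAGACGGTGGGCAGCGACG-3'
(b) 5'-CGTCGCTGCCCACCGTCTAGCGCTGTAGTTCGGTGCCGGT-3'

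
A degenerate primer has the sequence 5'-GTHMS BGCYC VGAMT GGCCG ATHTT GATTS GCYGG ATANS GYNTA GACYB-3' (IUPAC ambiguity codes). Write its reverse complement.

Standard pairs A↔T, G↔C; ambiguity codes pair Y↔R, M↔K, S↔S, B↔V, H↔D, N↔N. Complement (CADKSVCGRGBCTKACCGGCTADAACTAASCGRCCTATNSCRNATCTGRV), then reverse for 5'→3'.

5'-VRGTCTANRCSNTATCCRGCSAATCAADATCGGCCAKTCBGRGCVSKDAC-3'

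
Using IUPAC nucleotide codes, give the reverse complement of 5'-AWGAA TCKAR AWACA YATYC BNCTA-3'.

Standard pairs A↔T, G↔C; ambiguity codes pair R↔Y, K↔M, W↔W, B↔V, N↔N. Complement (TWCTTAGMTYTWTGTRTARGVNGAT), then reverse for 5'→3'.

5'-TAGNVGRATRTGTWTYTMGATTCWT-3'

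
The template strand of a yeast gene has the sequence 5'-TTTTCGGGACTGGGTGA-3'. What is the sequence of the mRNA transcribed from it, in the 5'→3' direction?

The mRNA has the sequence of the coding strand (reverse complement of the template) with T→U. Reverse complement of TTTTCGGGACTGGGTGA is TCACCCAGTCCCGAAAA; then T→U.

5'-UCACCCAGUCCCGAAAA-3'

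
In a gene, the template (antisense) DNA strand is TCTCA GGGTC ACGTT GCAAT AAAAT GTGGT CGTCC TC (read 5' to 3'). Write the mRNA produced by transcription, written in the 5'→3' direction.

5'-GAGGACGACCACAUUUUAUUGCAACGUGACCCUGAGA-3'

RNA polymerase reads the template 3'→5' and synthesizes mRNA 5'→3' by base-pairing (A→U, T→A, G↔C). The complement of the template is AGAGTCCCAGTGCAACGTTATTTTACACCAGCAGGAG; antiparallel, so 5'→3' the coding strand is GAGGACGACCACATTTTATTGCAACGTGACCCTGAGA. Replace T with U for the mRNA.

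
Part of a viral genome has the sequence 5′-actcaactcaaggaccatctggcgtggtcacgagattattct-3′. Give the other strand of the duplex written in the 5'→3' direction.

Pairing A↔T and G↔C gives TGAGTTGAGTTCCTGGTAGACCGCACCAGTGCTCTAATAAGA, running 3'→5'. Reverse for the 5'→3' convention.

5'-AGAATAATCTCGTGACCACGCCAGATGGTCCTTGAGTTGAGT-3'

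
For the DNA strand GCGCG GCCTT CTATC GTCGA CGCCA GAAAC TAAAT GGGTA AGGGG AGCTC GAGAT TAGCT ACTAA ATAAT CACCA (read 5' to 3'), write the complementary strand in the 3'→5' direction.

3'-CGCGCCGGAAGATAGCAGCTGCGGTCTTTGATTTACCCATTCCCCTCGAGCTCTAATCGATGATTTATTAGTGGT-5'

Base-pairing A↔T, G↔C gives the complement. The complementary strand is antiparallel, so paired with a 5'→3' strand it runs 3'→5'.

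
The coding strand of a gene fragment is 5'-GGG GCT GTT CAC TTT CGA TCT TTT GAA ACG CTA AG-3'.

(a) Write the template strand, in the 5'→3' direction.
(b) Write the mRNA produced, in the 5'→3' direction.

(a) The template strand is the reverse complement of the coding strand: complement CCCCGACAAGTGAAAGCTAGAAAACTTTGCGATTC, then reverse.
(b) mRNA matches the coding strand with T→U.

(a) 5′-CTTAGCGTTTCAAAAGATCGAAAGTGAACAGCCCC-3′
(b) 5'-GGGGCUGUUCACUUUCGAUCUUUUGAAACGCUAAG-3'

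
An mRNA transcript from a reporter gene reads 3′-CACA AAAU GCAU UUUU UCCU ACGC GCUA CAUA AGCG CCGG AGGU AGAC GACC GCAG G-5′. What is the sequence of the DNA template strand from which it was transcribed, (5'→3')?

Written 5'→3' the mRNA is GGACGCCAGCAGAUGGAGGCCGCGAAUACAUCGCGCAUCCUUUUUUACGUAAAACAC, so the coding DNA strand is GGACGCCAGCAGATGGAGGCCGCGAATACATCGCGCATCCTTTTTTACGTAAAACAC. The template is its reverse complement.

5'-GTGTTTTACGTAAAAAAGGATGCGCGATGTATTCGCGGCCTCCATCTGCTGGCGTCC-3'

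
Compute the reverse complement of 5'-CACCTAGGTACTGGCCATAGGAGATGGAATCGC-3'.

Complement each base (A↔T, G↔C): GTGGATCCATGACCGGTATCCTCTACCTTAGCG. Then reverse.

5′-GCGATTCCATCTCCTATGGCCAGTACCTAGGTG-3′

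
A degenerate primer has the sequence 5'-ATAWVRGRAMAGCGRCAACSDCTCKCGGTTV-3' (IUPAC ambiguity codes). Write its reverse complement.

Standard pairs A↔T, G↔C; ambiguity codes pair R↔Y, M↔K, W↔W, S↔S, D↔H, V↔B. Complement (TATWBYCYTKTCGCYGTTGSHGAGMGCCAAB), then reverse for 5'→3'.

5'-BAACCGMGAGHSGTTGYCGCTKTYCYBWTAT-3'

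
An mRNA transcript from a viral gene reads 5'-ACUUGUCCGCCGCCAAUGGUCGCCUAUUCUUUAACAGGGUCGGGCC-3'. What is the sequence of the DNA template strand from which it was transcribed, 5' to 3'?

5'-GGCCCGACCCTGTTAAAGAATAGGCGACCATTGGCGGCGGACAAGT-3'

Replace U with T to get the coding DNA strand: ACTTGTCCGCCGCCAATGGTCGCCTATTCTTTAACAGGGTCGGGCC. The template strand is its reverse complement (complement TGAACAGGCGGCGGTTACCAGCGGATAAGAAATTGTCCCAGCCCGG, then reverse).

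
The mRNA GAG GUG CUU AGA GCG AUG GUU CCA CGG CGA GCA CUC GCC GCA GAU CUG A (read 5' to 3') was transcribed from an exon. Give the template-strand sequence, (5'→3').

5'-TCAGATCTGCGGCGAGTGCTCGCCGTGGAACCATCGCTCTAAGCACCTC-3'

Replace U with T to get the coding DNA strand: GAGGTGCTTAGAGCGATGGTTCCACGGCGAGCACTCGCCGCAGATCTGA. The template strand is its reverse complement (complement CTCCACGAATCTCGCTACCAAGGTGCCGCTCGTGAGCGGCGTCTAGACT, then reverse).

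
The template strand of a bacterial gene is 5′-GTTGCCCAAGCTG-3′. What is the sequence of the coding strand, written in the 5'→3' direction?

5'-CAGCTTGGGCAAC-3'

The coding strand is complementary and antiparallel to the template: take the complement (A↔T, G↔C) and reverse.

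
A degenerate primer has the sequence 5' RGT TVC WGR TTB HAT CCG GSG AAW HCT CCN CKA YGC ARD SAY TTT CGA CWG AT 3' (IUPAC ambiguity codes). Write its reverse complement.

5'-ATCWGTCGAAARTSHYTGCRTMGNGGAGDWTTCSCCGGATDVAAYCWGBAACY-3'

Standard pairs A↔T, G↔C; ambiguity codes pair R↔Y, K↔M, W↔W, S↔S, B↔V, D↔H, N↔N. Complement (YCAABGWCYAAVDTAGGCCSCTTWDGAGGNGMTRCGTYHSTRAAAGCTGWCTA), then reverse for 5'→3'.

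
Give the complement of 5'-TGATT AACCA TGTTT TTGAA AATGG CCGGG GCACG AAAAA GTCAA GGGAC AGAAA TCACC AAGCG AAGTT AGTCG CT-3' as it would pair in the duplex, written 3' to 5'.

Base-pairing A↔T, G↔C gives the complement. The complementary strand is antiparallel, so paired with a 5'→3' strand it runs 3'→5'.

3'-ACTAATTGGTACAAAAACTTTTACCGGCCCCGTGCTTTTTCAGTTCCCTGTCTTTAGTGGTTCGCTTCAATCAGCGA-5'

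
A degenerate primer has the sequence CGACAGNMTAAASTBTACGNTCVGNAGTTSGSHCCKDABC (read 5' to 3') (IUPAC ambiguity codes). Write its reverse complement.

5'-GVTHMGGDSCSAACTNCBGANCGTAVASTTTAKNCTGTCG-3'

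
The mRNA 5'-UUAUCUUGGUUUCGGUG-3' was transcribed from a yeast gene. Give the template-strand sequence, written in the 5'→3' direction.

5'-CACCGAAACCAAGATAA-3'

Replace U with T to get the coding DNA strand: TTATCTTGGTTTCGGTG. The template strand is its reverse complement (complement AATAGAACCAAAGCCAC, then reverse).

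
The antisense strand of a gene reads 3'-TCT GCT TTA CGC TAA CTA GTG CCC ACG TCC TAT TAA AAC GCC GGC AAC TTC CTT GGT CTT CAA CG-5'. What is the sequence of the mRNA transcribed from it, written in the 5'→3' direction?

5'-AGACGAAAUGCGAUUGAUCACGGGUGCAGGAUAAUUUUGCGGCCGUUGAAGGAACCAGAAGUUGC-3'

Reading the template 3'→5' as shown, RNA polymerase pairs each base (A→U, T→A, G↔C) to build mRNA 5'→3' directly.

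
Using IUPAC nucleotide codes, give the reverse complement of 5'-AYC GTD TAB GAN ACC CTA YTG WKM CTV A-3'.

5'-TBAGKMWCARTAGGGTNTCVTAHACGRT-3'

Standard pairs A↔T, G↔C; ambiguity codes pair Y↔R, M↔K, W↔W, B↔V, D↔H, N↔N. Complement (TRGCAHATVCTNTGGGATRACWMKGABT), then reverse for 5'→3'.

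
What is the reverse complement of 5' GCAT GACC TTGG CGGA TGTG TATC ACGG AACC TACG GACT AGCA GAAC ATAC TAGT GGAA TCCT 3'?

5'-AGGATTCCACTAGTATGTTCTGCTAGTCCGTAGGTTCCGTGATACACATCCGCCAAGGTCATGC-3'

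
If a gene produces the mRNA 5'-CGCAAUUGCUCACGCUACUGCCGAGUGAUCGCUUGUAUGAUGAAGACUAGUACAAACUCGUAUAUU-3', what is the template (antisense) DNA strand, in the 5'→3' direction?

Replace U with T to get the coding DNA strand: CGCAATTGCTCACGCTACTGCCGAGTGATCGCTTGTATGATGAAGACTAGTACAAACTCGTATATT. The template strand is its reverse complement (complement GCGTTAACGAGTGCGATGACGGCTCACTAGCGAACATACTACTTCTGATCATGTTTGAGCATATAA, then reverse).

5'-AATATACGAGTTTGTACTAGTCTTCATCATACAAGCGATCACTCGGCAGTAGCGTGAGCAATTGCG-3'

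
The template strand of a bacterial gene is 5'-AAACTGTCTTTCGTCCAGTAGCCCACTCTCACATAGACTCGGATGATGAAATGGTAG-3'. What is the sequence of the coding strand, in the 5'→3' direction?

The coding strand is complementary and antiparallel to the template: take the complement (A↔T, G↔C) and reverse.

5'-CTACCATTTCATCATCCGAGTCTATGTGAGAGTGGGCTACTGGACGAAAGACAGTTT-3'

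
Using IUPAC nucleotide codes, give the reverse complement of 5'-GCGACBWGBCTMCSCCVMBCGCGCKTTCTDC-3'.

Standard pairs A↔T, G↔C; ambiguity codes pair M↔K, W↔W, S↔S, B↔V, D↔H. Complement (CGCTGVWCVGAKGSGGBKVGCGCGMAAGAHG), then reverse for 5'→3'.

5'-GHAGAAMGCGCGVKBGGSGKAGVCWVGTCGC-3'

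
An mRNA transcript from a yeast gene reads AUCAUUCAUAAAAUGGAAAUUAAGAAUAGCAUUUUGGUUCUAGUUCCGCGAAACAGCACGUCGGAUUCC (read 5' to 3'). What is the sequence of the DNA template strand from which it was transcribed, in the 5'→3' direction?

5'-GGAATCCGACGTGCTGTTTCGCGGAACTAGAACCAAAATGCTATTCTTAATTTCCATTTTATGAATGAT-3'

Replace U with T to get the coding DNA strand: ATCATTCATAAAATGGAAATTAAGAATAGCATTTTGGTTCTAGTTCCGCGAAACAGCACGTCGGATTCC. The template strand is its reverse complement (complement TAGTAAGTATTTTACCTTTAATTCTTATCGTAAAACCAAGATCAAGGCGCTTTGTCGTGCAGCCTAAGG, then reverse).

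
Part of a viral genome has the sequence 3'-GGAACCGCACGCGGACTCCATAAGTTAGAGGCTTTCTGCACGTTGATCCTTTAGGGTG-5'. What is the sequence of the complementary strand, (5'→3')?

5′-CCTTGGCGTGCGCCTGAGGTATTCAATCTCCGAAAGACGTGCAACTAGGAAATCCCAC-3′

The strand is given 3'→5', so its complement runs 5'→3' in the same left-to-right order: pair each base A↔T, G↔C.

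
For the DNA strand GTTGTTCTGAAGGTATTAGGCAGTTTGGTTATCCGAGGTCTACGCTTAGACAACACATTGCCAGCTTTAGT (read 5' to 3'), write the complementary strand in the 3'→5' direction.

Base-pairing A↔T, G↔C gives the complement. The complementary strand is antiparallel, so paired with a 5'→3' strand it runs 3'→5'.

3'-CAACAAGACTTCCATAATCCGTCAAACCAATAGGCTCCAGATGCGAATCTGTTGTGTAACGGTCGAAATCA-5'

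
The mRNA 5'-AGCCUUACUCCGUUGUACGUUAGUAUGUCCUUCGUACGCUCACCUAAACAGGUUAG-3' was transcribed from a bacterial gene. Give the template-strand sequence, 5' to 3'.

5′-CTAACCTGTTTAGGTGAGCGTACGAAGGACATACTAACGTACAACGGAGTAAGGCT-3′

Replace U with T to get the coding DNA strand: AGCCTTACTCCGTTGTACGTTAGTATGTCCTTCGTACGCTCACCTAAACAGGTTAG. The template strand is its reverse complement (complement TCGGAATGAGGCAACATGCAATCATACAGGAAGCATGCGAGTGGATTTGTCCAATC, then reverse).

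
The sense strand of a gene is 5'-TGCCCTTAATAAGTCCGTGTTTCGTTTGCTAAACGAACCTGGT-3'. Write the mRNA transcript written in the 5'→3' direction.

The mRNA is synthesized from the template strand, so it matches the coding strand with T replaced by U.

5'-UGCCCUUAAUAAGUCCGUGUUUCGUUUGCUAAACGAACCUGGU-3'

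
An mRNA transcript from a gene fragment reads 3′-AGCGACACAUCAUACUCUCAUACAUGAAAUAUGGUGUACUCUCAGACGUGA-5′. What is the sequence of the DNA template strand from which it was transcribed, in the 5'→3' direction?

Written 5'→3' the mRNA is AGUGCAGACUCUCAUGUGGUAUAAAGUACAUACUCUCAUACUACACAGCGA, so the coding DNA strand is AGTGCAGACTCTCATGTGGTATAAAGTACATACTCTCATACTACACAGCGA. The template is its reverse complement.

5'-TCGCTGTGTAGTATGAGAGTATGTACTTTATACCACATGAGAGTCTGCACT-3'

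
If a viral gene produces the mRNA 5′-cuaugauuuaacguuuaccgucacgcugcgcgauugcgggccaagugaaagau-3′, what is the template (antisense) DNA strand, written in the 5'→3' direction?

5'-ATCTTTCACTTGGCCCGCAATCGCGCAGCGTGACGGTAAACGTTAAATCATAG-3'

Replace U with T to get the coding DNA strand: CTATGATTTAACGTTTACCGTCACGCTGCGCGATTGCGGGCCAAGTGAAAGAT. The template strand is its reverse complement (complement GATACTAAATTGCAAATGGCAGTGCGACGCGCTAACGCCCGGTTCACTTTCTA, then reverse).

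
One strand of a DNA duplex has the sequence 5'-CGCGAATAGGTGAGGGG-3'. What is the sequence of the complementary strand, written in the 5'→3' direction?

The complement of CGCGAATAGGTGAGGGG is GCGCTTATCCACTCCCC (A↔T, G↔C). DNA strands are antiparallel, so the complementary strand runs 3'→5'; reversing gives the 5'→3' form.

5'-CCCCTCACCTATTCGCG-3'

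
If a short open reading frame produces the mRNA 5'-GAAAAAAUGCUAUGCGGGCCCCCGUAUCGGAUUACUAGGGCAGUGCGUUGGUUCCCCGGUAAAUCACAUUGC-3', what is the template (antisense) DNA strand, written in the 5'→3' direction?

Replace U with T to get the coding DNA strand: GAAAAAATGCTATGCGGGCCCCCGTATCGGATTACTAGGGCAGTGCGTTGGTTCCCCGGTAAATCACATTGC. The template strand is its reverse complement (complement CTTTTTTACGATACGCCCGGGGGCATAGCCTAATGATCCCGTCACGCAACCAAGGGGCCATTTAGTGTAACG, then reverse).

5'-GCAATGTGATTTACCGGGGAACCAACGCACTGCCCTAGTAATCCGATACGGGGGCCCGCATAGCATTTTTTC-3'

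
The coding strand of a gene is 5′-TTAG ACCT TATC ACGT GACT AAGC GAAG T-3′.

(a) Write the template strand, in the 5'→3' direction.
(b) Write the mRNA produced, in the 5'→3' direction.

(a) 5'-ACTTCGCTTAGTCACGTGATAAGGTCTAA-3'
(b) 5'-UUAGACCUUAUCACGUGACUAAGCGAAGU-3'

(a) The template strand is the reverse complement of the coding strand: complement AATCTGGAATAGTGCACTGATTCGCTTCA, then reverse.
(b) mRNA matches the coding strand with T→U.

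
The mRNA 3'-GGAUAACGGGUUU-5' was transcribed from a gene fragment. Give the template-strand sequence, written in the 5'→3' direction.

5'-CCTATTGCCCAAA-3'

Written 5'→3' the mRNA is UUUGGGCAAUAGG, so the coding DNA strand is TTTGGGCAATAGG. The template is its reverse complement.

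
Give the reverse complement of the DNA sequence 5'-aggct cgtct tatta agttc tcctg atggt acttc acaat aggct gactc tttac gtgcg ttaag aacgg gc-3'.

5'-GCCCGTTCTTAACGCACGTAAAGAGTCAGCCTATTGTGAAGTACCATCAGGAGAACTTAATAAGACGAGCCT-3'

Reading the sequence 3'→5' and pairing each base (A↔T, G↔C) gives the reverse complement directly.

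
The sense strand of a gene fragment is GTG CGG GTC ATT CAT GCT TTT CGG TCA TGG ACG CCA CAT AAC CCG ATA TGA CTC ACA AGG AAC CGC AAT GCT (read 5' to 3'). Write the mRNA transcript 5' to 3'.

5'-GUGCGGGUCAUUCAUGCUUUUCGGUCAUGGACGCCACAUAACCCGAUAUGACUCACAAGGAACCGCAAUGCU-3'

The mRNA is synthesized from the template strand, so it matches the coding strand with T replaced by U.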